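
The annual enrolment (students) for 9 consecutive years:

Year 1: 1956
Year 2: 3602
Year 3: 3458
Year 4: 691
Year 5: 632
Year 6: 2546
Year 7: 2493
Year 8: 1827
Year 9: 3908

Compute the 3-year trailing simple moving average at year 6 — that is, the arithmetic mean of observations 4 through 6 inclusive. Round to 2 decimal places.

Sum of periods 4–6: 691 + 632 + 2546 = 3869
Divide by 3: 3869 / 3 = 1289.67

1289.67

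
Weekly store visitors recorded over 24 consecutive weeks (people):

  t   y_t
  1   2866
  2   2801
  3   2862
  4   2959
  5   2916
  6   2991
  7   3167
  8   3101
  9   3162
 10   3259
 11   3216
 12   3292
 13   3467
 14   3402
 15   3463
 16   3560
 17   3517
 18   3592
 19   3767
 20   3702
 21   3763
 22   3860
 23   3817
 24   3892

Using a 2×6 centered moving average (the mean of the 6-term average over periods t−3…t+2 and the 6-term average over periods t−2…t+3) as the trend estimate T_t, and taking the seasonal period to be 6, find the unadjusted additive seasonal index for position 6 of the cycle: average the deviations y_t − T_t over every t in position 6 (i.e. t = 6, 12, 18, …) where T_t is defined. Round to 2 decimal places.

Season position 6 occurs at t = 6, 12, 18 (where T_t is defined).
t=6: T_6 = 3024.3333; y_6 − T_6 = 2991 − 3024.3333 = -33.3333
t=12: T_12 = 3324.7500; y_12 − T_12 = 3292 − 3324.7500 = -32.7500
t=18: T_18 = 3625.1667; y_18 − T_18 = 3592 − 3625.1667 = -33.1667
Mean deviation: (-33.3333 + -32.7500 + -33.1667) / 3 = -33.08

-33.08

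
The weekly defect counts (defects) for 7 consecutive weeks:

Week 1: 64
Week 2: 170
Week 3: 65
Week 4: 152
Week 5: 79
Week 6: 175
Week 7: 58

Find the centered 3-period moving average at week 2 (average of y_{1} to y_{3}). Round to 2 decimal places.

Sum of periods 1–3: 64 + 170 + 65 = 299
Divide by 3: 299 / 3 = 99.67

99.67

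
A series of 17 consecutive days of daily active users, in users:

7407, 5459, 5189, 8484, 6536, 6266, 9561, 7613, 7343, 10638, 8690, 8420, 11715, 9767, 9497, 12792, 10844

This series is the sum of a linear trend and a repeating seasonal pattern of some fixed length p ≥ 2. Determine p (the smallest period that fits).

First differences y_{t+1} − y_t: -1948, -270, 3295, -1948, -270, 3295, -1948, -270, …
The difference pattern repeats every 3 terms and not for any smaller step, so p = 3.

3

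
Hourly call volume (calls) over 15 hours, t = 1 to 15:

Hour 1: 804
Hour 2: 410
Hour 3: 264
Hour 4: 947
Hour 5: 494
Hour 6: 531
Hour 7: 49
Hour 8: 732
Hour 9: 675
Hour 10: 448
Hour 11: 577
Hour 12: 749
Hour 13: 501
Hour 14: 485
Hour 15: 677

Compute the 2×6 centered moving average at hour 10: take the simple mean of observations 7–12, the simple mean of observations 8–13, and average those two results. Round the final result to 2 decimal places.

576.00

Sum over 7–12: 49 + 732 + 675 + 448 + 577 + 749 = 3230
Sum over 8–13: 732 + 675 + 448 + 577 + 749 + 501 = 3682
CMA at t=10 = (3230 + 3682) / (2·6) = 6912 / 12 = 576.00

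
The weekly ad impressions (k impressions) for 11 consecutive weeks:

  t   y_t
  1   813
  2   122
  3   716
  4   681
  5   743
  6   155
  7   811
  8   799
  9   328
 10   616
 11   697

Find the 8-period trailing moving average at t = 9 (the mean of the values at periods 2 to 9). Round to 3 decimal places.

544.375

Sum of periods 2–9: 122 + 716 + 681 + 743 + 155 + 811 + 799 + 328 = 4355
Divide by 8: 4355 / 8 = 544.375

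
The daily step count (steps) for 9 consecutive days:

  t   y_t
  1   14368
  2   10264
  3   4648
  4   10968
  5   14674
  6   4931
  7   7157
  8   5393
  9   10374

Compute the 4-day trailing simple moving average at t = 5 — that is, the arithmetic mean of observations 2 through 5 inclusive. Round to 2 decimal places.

10138.50

Sum of periods 2–5: 10264 + 4648 + 10968 + 14674 = 40554
Divide by 4: 40554 / 4 = 10138.50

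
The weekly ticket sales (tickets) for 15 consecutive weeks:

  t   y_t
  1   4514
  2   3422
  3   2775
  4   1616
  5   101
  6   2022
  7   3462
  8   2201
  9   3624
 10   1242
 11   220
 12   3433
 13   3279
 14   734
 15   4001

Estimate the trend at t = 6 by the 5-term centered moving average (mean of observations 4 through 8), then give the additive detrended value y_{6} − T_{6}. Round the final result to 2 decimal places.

141.60

Trend T_6 = (1616 + 101 + 2022 + 3462 + 2201) / 5 = 9402/5 = 1880.4000
Detrended value: 2022 − 1880.4000 = 141.60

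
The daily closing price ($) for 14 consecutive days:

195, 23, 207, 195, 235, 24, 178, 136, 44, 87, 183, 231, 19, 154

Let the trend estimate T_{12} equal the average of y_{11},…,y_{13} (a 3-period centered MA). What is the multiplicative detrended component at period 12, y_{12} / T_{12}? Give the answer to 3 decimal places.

Trend T_12 = (183 + 231 + 19) / 3 = 433/3 = 144.33333
Ratio to trend: 231 / 144.33333 = 1.600

1.600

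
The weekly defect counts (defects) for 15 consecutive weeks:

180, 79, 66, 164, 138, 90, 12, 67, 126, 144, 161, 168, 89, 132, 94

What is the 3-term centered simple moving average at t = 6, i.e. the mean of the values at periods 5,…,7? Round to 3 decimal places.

Sum of periods 5–7: 138 + 90 + 12 = 240
Divide by 3: 240 / 3 = 80.000

80.000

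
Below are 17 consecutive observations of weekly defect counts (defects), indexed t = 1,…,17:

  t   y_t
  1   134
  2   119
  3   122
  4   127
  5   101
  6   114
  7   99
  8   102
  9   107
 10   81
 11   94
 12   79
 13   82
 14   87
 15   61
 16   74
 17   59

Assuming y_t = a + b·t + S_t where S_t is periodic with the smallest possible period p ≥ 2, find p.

First differences y_{t+1} − y_t: -15, 3, 5, -26, 13, -15, 3, 5, -26, 13, -15, 3, …
The difference pattern repeats every 5 terms and not for any smaller step, so p = 5.

5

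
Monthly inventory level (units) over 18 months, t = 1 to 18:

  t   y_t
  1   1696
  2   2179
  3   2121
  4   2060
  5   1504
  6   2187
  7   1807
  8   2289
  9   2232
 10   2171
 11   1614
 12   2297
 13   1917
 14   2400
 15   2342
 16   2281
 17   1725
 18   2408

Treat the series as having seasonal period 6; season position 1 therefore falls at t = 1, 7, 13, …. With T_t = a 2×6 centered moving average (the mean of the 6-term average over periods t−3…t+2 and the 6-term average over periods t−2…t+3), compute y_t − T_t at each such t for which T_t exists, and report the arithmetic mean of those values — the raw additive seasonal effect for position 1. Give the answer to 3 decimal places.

-215.542

Season position 1 occurs at t = 7, 13 (where T_t is defined).
t=7: T_7 = 2022.41667; y_7 − T_7 = 1807 − 2022.41667 = -215.41667
t=13: T_13 = 2132.66667; y_13 − T_13 = 1917 − 2132.66667 = -215.66667
Mean deviation: (-215.41667 + -215.66667) / 2 = -215.542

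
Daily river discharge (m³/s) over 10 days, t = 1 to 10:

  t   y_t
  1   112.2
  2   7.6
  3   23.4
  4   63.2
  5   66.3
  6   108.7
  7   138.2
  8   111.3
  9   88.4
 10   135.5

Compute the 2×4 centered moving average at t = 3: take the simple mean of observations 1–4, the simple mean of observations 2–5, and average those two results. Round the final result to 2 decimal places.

Sum over 1–4: 112.2 + 7.6 + 23.4 + 63.2 = 206.4
Sum over 2–5: 7.6 + 23.4 + 63.2 + 66.3 = 160.5
CMA at t=3 = (206.4 + 160.5) / (2·4) = 366.9 / 8 = 45.86

45.86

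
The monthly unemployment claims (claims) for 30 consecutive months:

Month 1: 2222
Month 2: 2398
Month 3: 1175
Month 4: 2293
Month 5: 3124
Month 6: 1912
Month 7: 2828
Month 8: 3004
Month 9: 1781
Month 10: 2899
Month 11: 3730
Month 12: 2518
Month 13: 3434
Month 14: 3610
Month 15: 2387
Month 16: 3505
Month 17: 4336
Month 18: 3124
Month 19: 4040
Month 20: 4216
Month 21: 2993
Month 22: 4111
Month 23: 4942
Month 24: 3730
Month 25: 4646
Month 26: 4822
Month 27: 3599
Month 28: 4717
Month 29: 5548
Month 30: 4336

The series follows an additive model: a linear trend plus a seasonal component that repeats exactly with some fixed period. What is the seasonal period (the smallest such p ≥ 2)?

6

First differences y_{t+1} − y_t: 176, -1223, 1118, 831, -1212, 916, 176, -1223, 1118, 831, -1212, 916, 176, -1223, …
The difference pattern repeats every 6 terms and not for any smaller step, so p = 6.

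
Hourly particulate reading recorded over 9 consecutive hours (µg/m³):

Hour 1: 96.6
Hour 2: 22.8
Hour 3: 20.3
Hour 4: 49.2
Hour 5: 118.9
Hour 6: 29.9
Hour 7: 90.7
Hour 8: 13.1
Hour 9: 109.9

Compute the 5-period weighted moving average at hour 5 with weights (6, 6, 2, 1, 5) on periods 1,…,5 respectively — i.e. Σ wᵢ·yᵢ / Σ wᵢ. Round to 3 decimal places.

70.035

Weighted sum: 6·96.6 + 6·22.8 + 2·20.3 + 1·49.2 + 5·118.9 = 579.6 + 136.8 + 40.6 + 49.2 + 594.5 = 1400.7
Weight total: 6 + 6 + 2 + 1 + 5 = 20
WMA = 1400.7 / 20 = 70.035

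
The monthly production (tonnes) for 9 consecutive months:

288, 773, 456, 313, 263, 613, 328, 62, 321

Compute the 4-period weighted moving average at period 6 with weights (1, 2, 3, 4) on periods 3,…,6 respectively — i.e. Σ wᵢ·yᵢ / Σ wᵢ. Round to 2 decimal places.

432.30

Weighted sum: 1·456 + 2·313 + 3·263 + 4·613 = 456 + 626 + 789 + 2452 = 4323
Weight total: 1 + 2 + 3 + 4 = 10
WMA = 4323 / 10 = 432.30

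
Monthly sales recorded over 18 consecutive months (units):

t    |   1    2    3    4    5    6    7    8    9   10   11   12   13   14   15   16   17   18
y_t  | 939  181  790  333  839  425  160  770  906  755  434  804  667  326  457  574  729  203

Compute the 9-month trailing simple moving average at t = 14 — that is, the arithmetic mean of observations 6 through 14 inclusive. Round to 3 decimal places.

583.000

Sum of periods 6–14: 425 + 160 + 770 + 906 + 755 + 434 + 804 + 667 + 326 = 5247
Divide by 9: 5247 / 9 = 583.000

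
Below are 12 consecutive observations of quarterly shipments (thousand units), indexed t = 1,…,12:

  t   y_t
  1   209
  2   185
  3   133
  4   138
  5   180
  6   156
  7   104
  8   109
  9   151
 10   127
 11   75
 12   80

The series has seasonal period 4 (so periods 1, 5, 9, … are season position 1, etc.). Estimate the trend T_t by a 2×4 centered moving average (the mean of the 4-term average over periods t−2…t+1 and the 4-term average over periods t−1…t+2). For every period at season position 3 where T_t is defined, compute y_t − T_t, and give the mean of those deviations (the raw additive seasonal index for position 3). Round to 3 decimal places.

-29.625

Season position 3 occurs at t = 3, 7 (where T_t is defined).
t=3: T_3 = 162.62500; y_3 − T_3 = 133 − 162.62500 = -29.62500
t=7: T_7 = 133.62500; y_7 − T_7 = 104 − 133.62500 = -29.62500
Mean deviation: (-29.62500 + -29.62500) / 2 = -29.625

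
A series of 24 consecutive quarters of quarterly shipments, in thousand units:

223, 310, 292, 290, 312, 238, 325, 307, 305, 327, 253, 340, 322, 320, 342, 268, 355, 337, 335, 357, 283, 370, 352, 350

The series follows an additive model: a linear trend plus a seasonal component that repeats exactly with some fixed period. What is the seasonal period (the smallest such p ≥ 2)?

5

First differences y_{t+1} − y_t: 87, -18, -2, 22, -74, 87, -18, -2, 22, -74, 87, -18, …
The difference pattern repeats every 5 terms and not for any smaller step, so p = 5.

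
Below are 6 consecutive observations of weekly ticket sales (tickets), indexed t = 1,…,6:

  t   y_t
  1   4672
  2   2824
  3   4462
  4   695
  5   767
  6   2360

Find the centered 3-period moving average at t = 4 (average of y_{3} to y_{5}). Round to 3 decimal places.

Sum of periods 3–5: 4462 + 695 + 767 = 5924
Divide by 3: 5924 / 3 = 1974.667

1974.667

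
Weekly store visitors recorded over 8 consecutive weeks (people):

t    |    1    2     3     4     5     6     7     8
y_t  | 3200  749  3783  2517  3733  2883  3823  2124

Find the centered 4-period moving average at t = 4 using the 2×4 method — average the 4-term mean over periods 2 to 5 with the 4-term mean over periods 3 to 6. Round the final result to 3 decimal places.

2962.250

Sum over 2–5: 749 + 3783 + 2517 + 3733 = 10782
Sum over 3–6: 3783 + 2517 + 3733 + 2883 = 12916
CMA at t=4 = (10782 + 12916) / (2·4) = 23698 / 8 = 2962.250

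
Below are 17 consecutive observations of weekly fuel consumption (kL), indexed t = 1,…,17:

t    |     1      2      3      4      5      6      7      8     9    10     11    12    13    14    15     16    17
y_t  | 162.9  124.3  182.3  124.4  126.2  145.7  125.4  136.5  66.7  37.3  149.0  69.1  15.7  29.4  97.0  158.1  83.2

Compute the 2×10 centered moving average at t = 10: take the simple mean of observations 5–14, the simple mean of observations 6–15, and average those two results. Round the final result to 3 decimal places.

88.640

Sum over 5–14: 126.2 + 145.7 + 125.4 + 136.5 + 66.7 + 37.3 + 149.0 + 69.1 + 15.7 + 29.4 = 901.0
Sum over 6–15: 145.7 + 125.4 + 136.5 + 66.7 + 37.3 + 149.0 + 69.1 + 15.7 + 29.4 + 97.0 = 871.8
CMA at t=10 = (901.0 + 871.8) / (2·10) = 1772.8 / 20 = 88.640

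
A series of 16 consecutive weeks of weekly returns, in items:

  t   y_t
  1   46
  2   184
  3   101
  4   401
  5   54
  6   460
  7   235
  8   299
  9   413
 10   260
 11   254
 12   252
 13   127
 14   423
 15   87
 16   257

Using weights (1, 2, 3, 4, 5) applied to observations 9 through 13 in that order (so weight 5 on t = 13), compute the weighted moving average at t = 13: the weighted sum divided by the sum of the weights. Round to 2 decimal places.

222.53

Weighted sum: 1·413 + 2·260 + 3·254 + 4·252 + 5·127 = 413 + 520 + 762 + 1008 + 635 = 3338
Weight total: 1 + 2 + 3 + 4 + 5 = 15
WMA = 3338 / 15 = 222.53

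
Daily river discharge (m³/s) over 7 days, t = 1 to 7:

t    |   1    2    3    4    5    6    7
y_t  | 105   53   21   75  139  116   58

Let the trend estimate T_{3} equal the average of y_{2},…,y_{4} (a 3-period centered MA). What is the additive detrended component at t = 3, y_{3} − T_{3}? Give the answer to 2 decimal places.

-28.67

Trend T_3 = (53 + 21 + 75) / 3 = 149/3 = 49.6667
Detrended value: 21 − 49.6667 = -28.67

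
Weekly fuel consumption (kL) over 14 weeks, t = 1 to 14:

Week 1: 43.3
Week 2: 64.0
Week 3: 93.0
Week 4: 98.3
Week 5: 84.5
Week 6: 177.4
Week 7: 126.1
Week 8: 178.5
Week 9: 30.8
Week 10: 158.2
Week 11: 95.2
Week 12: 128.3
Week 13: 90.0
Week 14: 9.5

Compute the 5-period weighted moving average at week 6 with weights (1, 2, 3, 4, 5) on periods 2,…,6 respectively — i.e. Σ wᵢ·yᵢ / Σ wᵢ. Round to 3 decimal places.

117.993

Weighted sum: 1·64.0 + 2·93.0 + 3·98.3 + 4·84.5 + 5·177.4 = 64.0 + 186.0 + 294.9 + 338.0 + 887.0 = 1769.9
Weight total: 1 + 2 + 3 + 4 + 5 = 15
WMA = 1769.9 / 15 = 117.993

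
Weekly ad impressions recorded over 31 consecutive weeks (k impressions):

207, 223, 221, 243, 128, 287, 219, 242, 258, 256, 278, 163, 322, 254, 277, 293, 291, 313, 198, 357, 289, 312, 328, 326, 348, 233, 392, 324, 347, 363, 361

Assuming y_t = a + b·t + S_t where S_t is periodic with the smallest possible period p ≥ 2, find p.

First differences y_{t+1} − y_t: 16, -2, 22, -115, 159, -68, 23, 16, -2, 22, -115, 159, -68, 23, 16, -2, …
The difference pattern repeats every 7 terms and not for any smaller step, so p = 7.

7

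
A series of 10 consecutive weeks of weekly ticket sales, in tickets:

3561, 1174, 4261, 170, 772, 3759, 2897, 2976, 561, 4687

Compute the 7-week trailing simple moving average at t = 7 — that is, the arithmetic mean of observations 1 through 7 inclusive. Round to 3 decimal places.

2370.571

Sum of periods 1–7: 3561 + 1174 + 4261 + 170 + 772 + 3759 + 2897 = 16594
Divide by 7: 16594 / 7 = 2370.571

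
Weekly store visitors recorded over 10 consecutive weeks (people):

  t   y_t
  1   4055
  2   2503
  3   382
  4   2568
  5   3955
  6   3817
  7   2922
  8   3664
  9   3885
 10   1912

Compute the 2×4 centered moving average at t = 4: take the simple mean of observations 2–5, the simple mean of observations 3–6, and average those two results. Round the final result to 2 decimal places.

2516.25

Sum over 2–5: 2503 + 382 + 2568 + 3955 = 9408
Sum over 3–6: 382 + 2568 + 3955 + 3817 = 10722
CMA at t=4 = (9408 + 10722) / (2·4) = 20130 / 8 = 2516.25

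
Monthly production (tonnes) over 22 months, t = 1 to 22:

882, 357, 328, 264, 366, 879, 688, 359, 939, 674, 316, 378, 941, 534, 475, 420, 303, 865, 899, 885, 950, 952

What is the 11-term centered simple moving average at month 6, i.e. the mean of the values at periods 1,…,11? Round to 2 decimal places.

Sum of periods 1–11: 882 + 357 + 328 + 264 + 366 + 879 + 688 + 359 + 939 + 674 + 316 = 6052
Divide by 11: 6052 / 11 = 550.18

550.18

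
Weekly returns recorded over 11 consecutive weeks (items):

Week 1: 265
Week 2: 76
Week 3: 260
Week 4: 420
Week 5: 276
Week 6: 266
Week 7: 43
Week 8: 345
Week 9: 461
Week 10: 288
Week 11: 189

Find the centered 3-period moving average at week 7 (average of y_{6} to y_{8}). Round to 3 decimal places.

218.000

Sum of periods 6–8: 266 + 43 + 345 = 654
Divide by 3: 654 / 3 = 218.000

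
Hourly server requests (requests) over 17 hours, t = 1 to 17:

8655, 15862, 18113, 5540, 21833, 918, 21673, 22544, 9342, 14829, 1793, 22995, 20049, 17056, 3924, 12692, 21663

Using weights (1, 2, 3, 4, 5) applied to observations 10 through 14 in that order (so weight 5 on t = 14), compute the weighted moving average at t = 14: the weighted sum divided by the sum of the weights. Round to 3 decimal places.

Weighted sum: 1·14829 + 2·1793 + 3·22995 + 4·20049 + 5·17056 = 14829 + 3586 + 68985 + 80196 + 85280 = 252876
Weight total: 1 + 2 + 3 + 4 + 5 = 15
WMA = 252876 / 15 = 16858.400

16858.400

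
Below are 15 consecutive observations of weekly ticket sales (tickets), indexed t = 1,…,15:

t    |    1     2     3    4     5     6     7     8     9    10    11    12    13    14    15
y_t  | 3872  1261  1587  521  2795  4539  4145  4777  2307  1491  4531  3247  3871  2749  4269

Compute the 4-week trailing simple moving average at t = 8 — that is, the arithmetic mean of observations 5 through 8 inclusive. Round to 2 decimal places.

Sum of periods 5–8: 2795 + 4539 + 4145 + 4777 = 16256
Divide by 4: 16256 / 4 = 4064.00

4064.00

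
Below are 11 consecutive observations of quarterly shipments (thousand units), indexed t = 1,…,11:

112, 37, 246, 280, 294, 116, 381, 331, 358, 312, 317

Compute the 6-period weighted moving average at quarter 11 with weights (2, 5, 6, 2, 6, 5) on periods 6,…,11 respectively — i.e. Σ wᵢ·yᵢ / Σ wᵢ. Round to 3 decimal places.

Weighted sum: 2·116 + 5·381 + 6·331 + 2·358 + 6·312 + 5·317 = 232 + 1905 + 1986 + 716 + 1872 + 1585 = 8296
Weight total: 2 + 5 + 6 + 2 + 6 + 5 = 26
WMA = 8296 / 26 = 319.077

319.077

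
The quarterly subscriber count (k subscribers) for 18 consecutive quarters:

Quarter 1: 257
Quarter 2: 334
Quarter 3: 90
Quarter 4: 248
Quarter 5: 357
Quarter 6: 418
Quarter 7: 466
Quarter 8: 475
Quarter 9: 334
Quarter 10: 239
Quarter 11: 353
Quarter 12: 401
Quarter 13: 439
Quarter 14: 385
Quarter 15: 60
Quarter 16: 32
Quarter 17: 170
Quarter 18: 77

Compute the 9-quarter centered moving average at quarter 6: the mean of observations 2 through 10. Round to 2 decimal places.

329.00

Sum of periods 2–10: 334 + 90 + 248 + 357 + 418 + 466 + 475 + 334 + 239 = 2961
Divide by 9: 2961 / 9 = 329.00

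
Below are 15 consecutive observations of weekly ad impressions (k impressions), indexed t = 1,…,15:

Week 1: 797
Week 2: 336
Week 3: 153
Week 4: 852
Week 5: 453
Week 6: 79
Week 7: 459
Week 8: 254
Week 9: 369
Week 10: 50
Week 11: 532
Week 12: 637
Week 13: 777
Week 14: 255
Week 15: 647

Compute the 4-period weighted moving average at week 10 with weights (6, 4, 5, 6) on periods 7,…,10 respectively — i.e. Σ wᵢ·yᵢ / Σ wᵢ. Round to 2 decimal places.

281.67

Weighted sum: 6·459 + 4·254 + 5·369 + 6·50 = 2754 + 1016 + 1845 + 300 = 5915
Weight total: 6 + 4 + 5 + 6 = 21
WMA = 5915 / 21 = 281.67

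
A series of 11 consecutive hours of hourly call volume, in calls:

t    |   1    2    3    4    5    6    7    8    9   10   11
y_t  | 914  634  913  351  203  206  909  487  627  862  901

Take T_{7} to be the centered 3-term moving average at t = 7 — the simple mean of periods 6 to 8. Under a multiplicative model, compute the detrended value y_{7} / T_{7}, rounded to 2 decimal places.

1.70

Trend T_7 = (206 + 909 + 487) / 3 = 1602/3 = 534.0000
Ratio to trend: 909 / 534.0000 = 1.70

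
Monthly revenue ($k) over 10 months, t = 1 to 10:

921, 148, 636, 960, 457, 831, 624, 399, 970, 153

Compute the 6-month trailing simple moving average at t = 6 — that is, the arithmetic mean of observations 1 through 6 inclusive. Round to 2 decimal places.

Sum of periods 1–6: 921 + 148 + 636 + 960 + 457 + 831 = 3953
Divide by 6: 3953 / 6 = 658.83

658.83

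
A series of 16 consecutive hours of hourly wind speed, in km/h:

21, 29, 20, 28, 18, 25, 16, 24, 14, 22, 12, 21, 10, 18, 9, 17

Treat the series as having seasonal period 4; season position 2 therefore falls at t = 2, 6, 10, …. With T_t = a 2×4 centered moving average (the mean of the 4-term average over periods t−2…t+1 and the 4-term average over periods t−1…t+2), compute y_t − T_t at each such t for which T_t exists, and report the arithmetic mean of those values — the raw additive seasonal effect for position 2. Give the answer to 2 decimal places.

Season position 2 occurs at t = 6, 10, 14 (where T_t is defined).
t=6: T_6 = 21.2500; y_6 − T_6 = 25 − 21.2500 = 3.7500
t=10: T_10 = 17.6250; y_10 − T_10 = 22 − 17.6250 = 4.3750
t=14: T_14 = 14.0000; y_14 − T_14 = 18 − 14.0000 = 4.0000
Mean deviation: (3.7500 + 4.3750 + 4.0000) / 3 = 4.04

4.04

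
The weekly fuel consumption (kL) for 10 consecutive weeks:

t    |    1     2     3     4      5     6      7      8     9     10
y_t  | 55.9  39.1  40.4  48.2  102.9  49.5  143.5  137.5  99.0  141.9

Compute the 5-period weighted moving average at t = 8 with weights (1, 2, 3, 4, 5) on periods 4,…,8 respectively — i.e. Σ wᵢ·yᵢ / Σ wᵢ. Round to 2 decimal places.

110.93

Weighted sum: 1·48.2 + 2·102.9 + 3·49.5 + 4·143.5 + 5·137.5 = 48.2 + 205.8 + 148.5 + 574.0 + 687.5 = 1664.0
Weight total: 1 + 2 + 3 + 4 + 5 = 15
WMA = 1664.0 / 15 = 110.93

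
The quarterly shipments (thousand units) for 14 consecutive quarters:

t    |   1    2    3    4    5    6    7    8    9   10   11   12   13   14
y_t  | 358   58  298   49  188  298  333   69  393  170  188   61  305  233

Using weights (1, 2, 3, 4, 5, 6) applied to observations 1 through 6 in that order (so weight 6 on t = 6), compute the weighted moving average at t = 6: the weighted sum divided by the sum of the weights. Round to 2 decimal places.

Weighted sum: 1·358 + 2·58 + 3·298 + 4·49 + 5·188 + 6·298 = 358 + 116 + 894 + 196 + 940 + 1788 = 4292
Weight total: 1 + 2 + 3 + 4 + 5 + 6 = 21
WMA = 4292 / 21 = 204.38

204.38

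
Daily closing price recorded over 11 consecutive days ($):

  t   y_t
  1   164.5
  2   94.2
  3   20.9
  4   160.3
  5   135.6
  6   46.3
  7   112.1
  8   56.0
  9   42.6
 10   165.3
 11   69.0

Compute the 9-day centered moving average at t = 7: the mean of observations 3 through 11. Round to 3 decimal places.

Sum of periods 3–11: 20.9 + 160.3 + 135.6 + 46.3 + 112.1 + 56.0 + 42.6 + 165.3 + 69.0 = 808.1
Divide by 9: 808.1 / 9 = 89.789

89.789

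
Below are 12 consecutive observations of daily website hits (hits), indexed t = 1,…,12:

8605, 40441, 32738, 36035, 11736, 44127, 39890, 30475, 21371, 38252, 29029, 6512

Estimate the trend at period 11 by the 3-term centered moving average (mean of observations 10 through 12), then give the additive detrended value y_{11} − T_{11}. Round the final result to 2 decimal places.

Trend T_11 = (38252 + 29029 + 6512) / 3 = 73793/3 = 24597.6667
Detrended value: 29029 − 24597.6667 = 4431.33

4431.33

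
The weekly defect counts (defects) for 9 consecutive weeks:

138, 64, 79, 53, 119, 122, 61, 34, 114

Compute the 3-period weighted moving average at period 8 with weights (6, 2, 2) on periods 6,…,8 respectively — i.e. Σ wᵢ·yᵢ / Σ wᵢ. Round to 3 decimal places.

Weighted sum: 6·122 + 2·61 + 2·34 = 732 + 122 + 68 = 922
Weight total: 6 + 2 + 2 = 10
WMA = 922 / 10 = 92.200

92.200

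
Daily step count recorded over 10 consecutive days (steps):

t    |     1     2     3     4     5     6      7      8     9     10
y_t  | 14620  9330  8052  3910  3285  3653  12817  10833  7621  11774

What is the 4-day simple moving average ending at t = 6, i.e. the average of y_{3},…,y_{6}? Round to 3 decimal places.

4725.000

Sum of periods 3–6: 8052 + 3910 + 3285 + 3653 = 18900
Divide by 4: 18900 / 4 = 4725.000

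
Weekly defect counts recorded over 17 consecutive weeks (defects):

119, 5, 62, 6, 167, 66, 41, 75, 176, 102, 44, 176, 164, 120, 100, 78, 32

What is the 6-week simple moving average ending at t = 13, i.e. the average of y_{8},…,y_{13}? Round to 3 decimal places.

Sum of periods 8–13: 75 + 176 + 102 + 44 + 176 + 164 = 737
Divide by 6: 737 / 6 = 122.833

122.833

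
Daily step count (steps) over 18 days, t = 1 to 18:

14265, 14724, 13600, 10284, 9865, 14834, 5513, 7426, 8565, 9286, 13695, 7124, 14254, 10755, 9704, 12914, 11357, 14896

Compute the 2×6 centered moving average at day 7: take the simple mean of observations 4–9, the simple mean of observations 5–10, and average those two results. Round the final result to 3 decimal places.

9331.333

Sum over 4–9: 10284 + 9865 + 14834 + 5513 + 7426 + 8565 = 56487
Sum over 5–10: 9865 + 14834 + 5513 + 7426 + 8565 + 9286 = 55489
CMA at t=7 = (56487 + 55489) / (2·6) = 111976 / 12 = 9331.333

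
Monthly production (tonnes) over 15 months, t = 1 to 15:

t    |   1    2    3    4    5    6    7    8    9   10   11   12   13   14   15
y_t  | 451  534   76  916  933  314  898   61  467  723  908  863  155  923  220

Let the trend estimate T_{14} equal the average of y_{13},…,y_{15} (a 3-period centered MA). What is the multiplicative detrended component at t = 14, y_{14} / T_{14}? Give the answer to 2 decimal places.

Trend T_14 = (155 + 923 + 220) / 3 = 1298/3 = 432.6667
Ratio to trend: 923 / 432.6667 = 2.13

2.13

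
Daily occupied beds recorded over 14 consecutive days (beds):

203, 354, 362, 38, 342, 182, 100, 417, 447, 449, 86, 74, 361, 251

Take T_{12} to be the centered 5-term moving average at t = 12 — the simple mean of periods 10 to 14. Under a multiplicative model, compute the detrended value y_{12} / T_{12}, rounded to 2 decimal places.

0.30

Trend T_12 = (449 + 86 + 74 + 361 + 251) / 5 = 1221/5 = 244.2000
Ratio to trend: 74 / 244.2000 = 0.30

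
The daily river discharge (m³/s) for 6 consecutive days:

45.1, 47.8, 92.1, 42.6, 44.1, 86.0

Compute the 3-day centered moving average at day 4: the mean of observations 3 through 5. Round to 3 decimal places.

59.600

Sum of periods 3–5: 92.1 + 42.6 + 44.1 = 178.8
Divide by 3: 178.8 / 3 = 59.600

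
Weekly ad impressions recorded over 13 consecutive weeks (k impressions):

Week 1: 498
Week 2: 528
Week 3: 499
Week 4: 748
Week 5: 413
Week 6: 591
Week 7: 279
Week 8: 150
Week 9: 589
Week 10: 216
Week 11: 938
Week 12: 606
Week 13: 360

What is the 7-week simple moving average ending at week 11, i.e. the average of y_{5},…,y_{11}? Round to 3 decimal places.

Sum of periods 5–11: 413 + 591 + 279 + 150 + 589 + 216 + 938 = 3176
Divide by 7: 3176 / 7 = 453.714

453.714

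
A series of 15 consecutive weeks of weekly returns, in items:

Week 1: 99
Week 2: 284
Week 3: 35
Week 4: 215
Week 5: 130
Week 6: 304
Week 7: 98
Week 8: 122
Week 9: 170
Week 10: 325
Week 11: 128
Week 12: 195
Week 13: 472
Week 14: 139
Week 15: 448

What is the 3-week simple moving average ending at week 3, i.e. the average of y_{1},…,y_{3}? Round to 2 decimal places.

Sum of periods 1–3: 99 + 284 + 35 = 418
Divide by 3: 418 / 3 = 139.33

139.33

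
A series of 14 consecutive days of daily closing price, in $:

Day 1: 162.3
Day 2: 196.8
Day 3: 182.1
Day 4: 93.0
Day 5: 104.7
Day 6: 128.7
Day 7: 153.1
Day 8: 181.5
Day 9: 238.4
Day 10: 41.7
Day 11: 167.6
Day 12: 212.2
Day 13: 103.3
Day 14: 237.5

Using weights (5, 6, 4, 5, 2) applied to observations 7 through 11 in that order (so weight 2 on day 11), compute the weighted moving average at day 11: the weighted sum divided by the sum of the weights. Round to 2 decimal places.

Weighted sum: 5·153.1 + 6·181.5 + 4·238.4 + 5·41.7 + 2·167.6 = 765.5 + 1089.0 + 953.6 + 208.5 + 335.2 = 3351.8
Weight total: 5 + 6 + 4 + 5 + 2 = 22
WMA = 3351.8 / 22 = 152.35

152.35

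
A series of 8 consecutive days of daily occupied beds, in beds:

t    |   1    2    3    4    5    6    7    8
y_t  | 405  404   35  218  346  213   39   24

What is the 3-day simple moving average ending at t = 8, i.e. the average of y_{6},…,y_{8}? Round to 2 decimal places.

92.00

Sum of periods 6–8: 213 + 39 + 24 = 276
Divide by 3: 276 / 3 = 92.00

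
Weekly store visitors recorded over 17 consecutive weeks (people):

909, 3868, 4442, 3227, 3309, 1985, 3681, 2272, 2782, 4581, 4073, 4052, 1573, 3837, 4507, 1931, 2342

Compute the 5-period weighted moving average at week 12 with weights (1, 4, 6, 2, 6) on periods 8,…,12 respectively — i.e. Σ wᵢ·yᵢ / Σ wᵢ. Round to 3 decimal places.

3860.211

Weighted sum: 1·2272 + 4·2782 + 6·4581 + 2·4073 + 6·4052 = 2272 + 11128 + 27486 + 8146 + 24312 = 73344
Weight total: 1 + 4 + 6 + 2 + 6 = 19
WMA = 73344 / 19 = 3860.211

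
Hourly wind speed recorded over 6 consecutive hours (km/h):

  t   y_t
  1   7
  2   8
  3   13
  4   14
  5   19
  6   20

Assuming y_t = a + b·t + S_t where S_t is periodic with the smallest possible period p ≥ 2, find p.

First differences y_{t+1} − y_t: 1, 5, 1, 5, 1, …
The difference pattern repeats every 2 terms and not for any smaller step, so p = 2.

2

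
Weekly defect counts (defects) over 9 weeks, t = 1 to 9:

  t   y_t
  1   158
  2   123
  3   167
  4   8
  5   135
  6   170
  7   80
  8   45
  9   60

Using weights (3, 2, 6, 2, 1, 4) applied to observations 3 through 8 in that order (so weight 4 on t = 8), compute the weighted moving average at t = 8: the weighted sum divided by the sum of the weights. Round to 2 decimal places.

107.06

Weighted sum: 3·167 + 2·8 + 6·135 + 2·170 + 1·80 + 4·45 = 501 + 16 + 810 + 340 + 80 + 180 = 1927
Weight total: 3 + 2 + 6 + 2 + 1 + 4 = 18
WMA = 1927 / 18 = 107.06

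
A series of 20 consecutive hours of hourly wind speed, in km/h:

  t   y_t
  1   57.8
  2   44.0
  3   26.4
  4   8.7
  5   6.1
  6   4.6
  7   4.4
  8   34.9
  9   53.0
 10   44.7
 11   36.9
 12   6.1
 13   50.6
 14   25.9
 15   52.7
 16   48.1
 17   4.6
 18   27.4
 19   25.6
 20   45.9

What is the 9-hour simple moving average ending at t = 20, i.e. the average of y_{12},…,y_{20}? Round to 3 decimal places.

31.878

Sum of periods 12–20: 6.1 + 50.6 + 25.9 + 52.7 + 48.1 + 4.6 + 27.4 + 25.6 + 45.9 = 286.9
Divide by 9: 286.9 / 9 = 31.878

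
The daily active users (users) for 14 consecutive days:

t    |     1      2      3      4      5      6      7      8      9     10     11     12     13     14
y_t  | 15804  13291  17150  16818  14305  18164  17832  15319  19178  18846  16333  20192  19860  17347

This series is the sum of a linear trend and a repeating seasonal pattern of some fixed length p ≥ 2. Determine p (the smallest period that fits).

First differences y_{t+1} − y_t: -2513, 3859, -332, -2513, 3859, -332, -2513, 3859, …
The difference pattern repeats every 3 terms and not for any smaller step, so p = 3.

3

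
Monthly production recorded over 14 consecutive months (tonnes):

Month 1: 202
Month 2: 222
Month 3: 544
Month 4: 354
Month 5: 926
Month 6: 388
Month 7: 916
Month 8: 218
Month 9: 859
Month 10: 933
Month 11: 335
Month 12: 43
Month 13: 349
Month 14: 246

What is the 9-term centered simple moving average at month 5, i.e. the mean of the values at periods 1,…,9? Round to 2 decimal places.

Sum of periods 1–9: 202 + 222 + 544 + 354 + 926 + 388 + 916 + 218 + 859 = 4629
Divide by 9: 4629 / 9 = 514.33

514.33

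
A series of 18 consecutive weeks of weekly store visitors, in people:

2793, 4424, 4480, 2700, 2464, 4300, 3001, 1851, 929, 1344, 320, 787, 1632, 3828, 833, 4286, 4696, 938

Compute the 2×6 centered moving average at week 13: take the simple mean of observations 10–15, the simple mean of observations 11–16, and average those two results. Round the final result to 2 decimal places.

1702.50

Sum over 10–15: 1344 + 320 + 787 + 1632 + 3828 + 833 = 8744
Sum over 11–16: 320 + 787 + 1632 + 3828 + 833 + 4286 = 11686
CMA at t=13 = (8744 + 11686) / (2·6) = 20430 / 12 = 1702.50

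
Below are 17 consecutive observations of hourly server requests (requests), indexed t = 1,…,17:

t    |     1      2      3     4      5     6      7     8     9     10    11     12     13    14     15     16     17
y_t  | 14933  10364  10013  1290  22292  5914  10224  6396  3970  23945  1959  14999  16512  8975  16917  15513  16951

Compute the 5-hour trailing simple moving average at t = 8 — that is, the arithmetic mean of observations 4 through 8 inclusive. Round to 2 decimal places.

Sum of periods 4–8: 1290 + 22292 + 5914 + 10224 + 6396 = 46116
Divide by 5: 46116 / 5 = 9223.20

9223.20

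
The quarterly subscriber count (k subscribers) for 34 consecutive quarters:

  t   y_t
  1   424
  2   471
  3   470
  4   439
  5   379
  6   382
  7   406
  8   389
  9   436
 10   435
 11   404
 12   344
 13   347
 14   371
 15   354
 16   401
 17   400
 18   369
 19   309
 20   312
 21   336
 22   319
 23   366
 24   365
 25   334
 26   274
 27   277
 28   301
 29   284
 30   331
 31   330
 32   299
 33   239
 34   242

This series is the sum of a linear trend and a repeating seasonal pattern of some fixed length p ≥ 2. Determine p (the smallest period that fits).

7

First differences y_{t+1} − y_t: 47, -1, -31, -60, 3, 24, -17, 47, -1, -31, -60, 3, 24, -17, 47, -1, …
The difference pattern repeats every 7 terms and not for any smaller step, so p = 7.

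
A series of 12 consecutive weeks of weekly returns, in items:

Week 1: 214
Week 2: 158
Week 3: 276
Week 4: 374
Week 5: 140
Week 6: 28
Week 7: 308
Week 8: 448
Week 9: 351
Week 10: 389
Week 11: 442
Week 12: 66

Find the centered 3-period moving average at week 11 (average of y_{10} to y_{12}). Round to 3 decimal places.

Sum of periods 10–12: 389 + 442 + 66 = 897
Divide by 3: 897 / 3 = 299.000

299.000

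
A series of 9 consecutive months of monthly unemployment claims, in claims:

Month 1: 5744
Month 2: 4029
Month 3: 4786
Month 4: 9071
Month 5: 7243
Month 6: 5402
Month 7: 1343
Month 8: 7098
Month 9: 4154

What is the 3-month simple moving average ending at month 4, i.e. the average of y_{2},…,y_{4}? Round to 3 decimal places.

5962.000

Sum of periods 2–4: 4029 + 4786 + 9071 = 17886
Divide by 3: 17886 / 3 = 5962.000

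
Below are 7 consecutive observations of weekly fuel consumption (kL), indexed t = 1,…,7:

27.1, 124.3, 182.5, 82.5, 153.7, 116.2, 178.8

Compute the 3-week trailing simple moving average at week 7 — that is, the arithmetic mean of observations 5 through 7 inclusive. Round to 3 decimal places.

Sum of periods 5–7: 153.7 + 116.2 + 178.8 = 448.7
Divide by 3: 448.7 / 3 = 149.567

149.567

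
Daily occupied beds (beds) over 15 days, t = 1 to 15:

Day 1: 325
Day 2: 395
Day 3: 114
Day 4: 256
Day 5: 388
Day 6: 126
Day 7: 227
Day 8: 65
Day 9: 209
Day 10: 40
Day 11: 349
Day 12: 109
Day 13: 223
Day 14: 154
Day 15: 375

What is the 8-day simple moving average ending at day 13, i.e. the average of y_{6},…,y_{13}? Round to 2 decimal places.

168.50

Sum of periods 6–13: 126 + 227 + 65 + 209 + 40 + 349 + 109 + 223 = 1348
Divide by 8: 1348 / 8 = 168.50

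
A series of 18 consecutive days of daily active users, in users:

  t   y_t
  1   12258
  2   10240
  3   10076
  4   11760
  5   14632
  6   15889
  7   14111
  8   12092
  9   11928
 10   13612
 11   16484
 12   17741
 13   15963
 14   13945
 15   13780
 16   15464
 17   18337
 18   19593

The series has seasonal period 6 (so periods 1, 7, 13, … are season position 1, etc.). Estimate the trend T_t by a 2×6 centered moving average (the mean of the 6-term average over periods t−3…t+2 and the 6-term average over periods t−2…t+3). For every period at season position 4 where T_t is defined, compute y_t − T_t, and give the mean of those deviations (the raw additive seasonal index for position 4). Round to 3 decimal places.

-870.292

Season position 4 occurs at t = 4, 10 (where T_t is defined).
t=4: T_4 = 12630.25000; y_4 − T_4 = 11760 − 12630.25000 = -870.25000
t=10: T_10 = 14482.33333; y_10 − T_10 = 13612 − 14482.33333 = -870.33333
Mean deviation: (-870.25000 + -870.33333) / 2 = -870.292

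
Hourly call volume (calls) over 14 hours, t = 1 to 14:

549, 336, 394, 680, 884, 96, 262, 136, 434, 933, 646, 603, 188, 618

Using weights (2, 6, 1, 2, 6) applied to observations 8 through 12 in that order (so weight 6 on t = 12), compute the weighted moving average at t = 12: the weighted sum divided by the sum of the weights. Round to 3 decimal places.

Weighted sum: 2·136 + 6·434 + 1·933 + 2·646 + 6·603 = 272 + 2604 + 933 + 1292 + 3618 = 8719
Weight total: 2 + 6 + 1 + 2 + 6 = 17
WMA = 8719 / 17 = 512.882

512.882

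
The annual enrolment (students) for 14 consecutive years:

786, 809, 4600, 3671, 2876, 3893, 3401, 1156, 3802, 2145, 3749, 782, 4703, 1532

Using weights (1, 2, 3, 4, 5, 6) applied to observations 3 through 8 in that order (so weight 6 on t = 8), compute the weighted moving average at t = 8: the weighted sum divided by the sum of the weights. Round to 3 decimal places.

Weighted sum: 1·4600 + 2·3671 + 3·2876 + 4·3893 + 5·3401 + 6·1156 = 4600 + 7342 + 8628 + 15572 + 17005 + 6936 = 60083
Weight total: 1 + 2 + 3 + 4 + 5 + 6 = 21
WMA = 60083 / 21 = 2861.095

2861.095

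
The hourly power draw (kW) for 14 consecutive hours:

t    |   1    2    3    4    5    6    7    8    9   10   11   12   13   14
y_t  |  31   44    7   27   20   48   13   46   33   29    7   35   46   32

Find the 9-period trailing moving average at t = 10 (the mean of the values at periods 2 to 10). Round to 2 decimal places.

29.67

Sum of periods 2–10: 44 + 7 + 27 + 20 + 48 + 13 + 46 + 33 + 29 = 267
Divide by 9: 267 / 9 = 29.67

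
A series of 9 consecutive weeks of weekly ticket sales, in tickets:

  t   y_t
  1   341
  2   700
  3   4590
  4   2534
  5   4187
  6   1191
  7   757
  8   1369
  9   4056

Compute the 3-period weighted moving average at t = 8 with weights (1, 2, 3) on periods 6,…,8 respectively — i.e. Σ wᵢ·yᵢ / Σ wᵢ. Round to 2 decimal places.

Weighted sum: 1·1191 + 2·757 + 3·1369 = 1191 + 1514 + 4107 = 6812
Weight total: 1 + 2 + 3 = 6
WMA = 6812 / 6 = 1135.33

1135.33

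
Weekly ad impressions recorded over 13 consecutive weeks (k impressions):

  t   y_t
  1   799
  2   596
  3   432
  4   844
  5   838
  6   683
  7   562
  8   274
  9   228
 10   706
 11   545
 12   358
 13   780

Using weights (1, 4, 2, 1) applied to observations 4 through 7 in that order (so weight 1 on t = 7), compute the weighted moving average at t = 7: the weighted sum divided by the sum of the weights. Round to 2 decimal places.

765.50

Weighted sum: 1·844 + 4·838 + 2·683 + 1·562 = 844 + 3352 + 1366 + 562 = 6124
Weight total: 1 + 4 + 2 + 1 = 8
WMA = 6124 / 8 = 765.50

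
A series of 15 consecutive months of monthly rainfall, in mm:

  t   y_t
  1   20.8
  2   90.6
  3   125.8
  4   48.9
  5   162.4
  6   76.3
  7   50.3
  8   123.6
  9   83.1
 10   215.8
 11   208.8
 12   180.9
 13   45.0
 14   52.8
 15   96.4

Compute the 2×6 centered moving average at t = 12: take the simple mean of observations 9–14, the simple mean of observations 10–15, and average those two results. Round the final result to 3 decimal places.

Sum over 9–14: 83.1 + 215.8 + 208.8 + 180.9 + 45.0 + 52.8 = 786.4
Sum over 10–15: 215.8 + 208.8 + 180.9 + 45.0 + 52.8 + 96.4 = 799.7
CMA at t=12 = (786.4 + 799.7) / (2·6) = 1586.1 / 12 = 132.175

132.175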